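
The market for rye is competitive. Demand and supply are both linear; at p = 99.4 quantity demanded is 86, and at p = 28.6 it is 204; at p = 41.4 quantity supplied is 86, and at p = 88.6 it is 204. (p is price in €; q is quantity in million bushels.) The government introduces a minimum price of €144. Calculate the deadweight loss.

€8756.06 million

Demand slope = (28.6 − 99.4)/(204 − 86) = −0.6, so p = 151 − 0.6q.
Supply slope = (88.6 − 41.4)/(204 − 86) = 0.4, so p = 7 + 0.4q.
Competitive equilibrium: 151 − 0.6q = 7 + 0.4q → q* = 144, p* = 64.6.
At the floor p = 144, quantity demanded = (151 − 144)/0.6 = 11.66667.
Sellers' marginal cost at q' = 11.66667: 7 + 0.4·11.66667 = 11.66667.
Δq = 144 − 11.66667 = 132.33333; wedge = 144 − 11.66667 = 132.33333.
Welfare loss = ½ × 132.33333 × 132.33333 = €8756.06 million.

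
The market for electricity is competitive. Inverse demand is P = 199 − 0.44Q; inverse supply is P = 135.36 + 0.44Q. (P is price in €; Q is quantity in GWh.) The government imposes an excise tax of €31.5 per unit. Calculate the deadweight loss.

Competitive equilibrium: 199 − 0.44Q = 135.36 + 0.44Q → Q* = 72.3182, P* = 167.18.
With the tax, the buyer price exceeds the seller price by 31.5: (199 − 0.44Q) − (135.36 + 0.44Q) = 31.5 → Q' = 36.5227.
ΔQ = 72.3182 − 36.5227 = 35.7955; the wedge equals the tax, 31.5.
Deadweight loss = ½ × 35.7955 × 31.5 = €563.78.

€563.78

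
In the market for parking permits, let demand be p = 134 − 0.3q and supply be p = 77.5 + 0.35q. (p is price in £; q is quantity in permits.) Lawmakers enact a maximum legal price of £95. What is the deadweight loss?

Competitive equilibrium: 134 − 0.3q = 77.5 + 0.35q → q* = 86.9231, p* = 107.9231.
At the ceiling p = 95, quantity supplied = (95 − 77.5)/0.35 = 50.
Willingness to pay at q' = 50: 134 − 0.3·50 = 119.
Δq = 86.9231 − 50 = 36.9231; wedge = 119 − 95 = 24.
DWL = ½ × 36.9231 × 24 = £443.08.

£443.08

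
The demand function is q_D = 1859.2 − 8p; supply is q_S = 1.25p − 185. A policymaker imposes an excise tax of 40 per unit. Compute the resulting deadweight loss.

In inverse form: demand p = 232.4 − 0.125q, supply p = 148 + 0.8q.
Competitive equilibrium: 232.4 − 0.125q = 148 + 0.8q → q* = 91.2432, p* = 220.9946.
With the tax, the buyer price exceeds the seller price by 40: (232.4 − 0.125q) − (148 + 0.8q) = 40 → q' = 48.
Δq = 91.2432 − 48 = 43.2432; the wedge equals the tax, 40.
DWL = ½ × 43.2432 × 40 = 864.86.

864.86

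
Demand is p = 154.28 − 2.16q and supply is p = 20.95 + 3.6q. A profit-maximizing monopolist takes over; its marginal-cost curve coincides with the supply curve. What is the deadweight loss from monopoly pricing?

Competitive equilibrium: 154.28 − 2.16q = 20.95 + 3.6q → q* = 23.1476, p* = 104.2813.
Marginal revenue: MR = 154.28 − 4.32q. Set MR = MC: 154.28 − 4.32q = 20.95 + 3.6q → q_m = 16.8346.
Price p_m = 154.28 − 2.16·16.8346 = 117.9173; MC(q_m) = 20.95 + 3.6·16.8346 = 81.5546.
Competitive q* = 23.1476, so Δq = 6.313; wedge = 117.9173 − 81.5546 = 36.3627.
DWL = ½ × 6.313 × 36.3627 = 114.78.

114.78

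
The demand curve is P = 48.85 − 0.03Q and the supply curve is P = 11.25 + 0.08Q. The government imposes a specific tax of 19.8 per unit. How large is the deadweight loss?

1782

Competitive equilibrium: 48.85 − 0.03Q = 11.25 + 0.08Q → Q* = 341.8182, P* = 38.5955.
With the tax, the buyer price exceeds the seller price by 19.8: (48.85 − 0.03Q) − (11.25 + 0.08Q) = 19.8 → Q' = 161.8182.
ΔQ = 341.8182 − 161.8182 = 180; the wedge equals the tax, 19.8.
DWL = ½ × 180 × 19.8 = 1782.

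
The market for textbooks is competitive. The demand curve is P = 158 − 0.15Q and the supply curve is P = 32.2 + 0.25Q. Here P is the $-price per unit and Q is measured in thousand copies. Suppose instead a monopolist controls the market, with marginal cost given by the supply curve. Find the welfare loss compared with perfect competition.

$1471.39 thousand

Competitive equilibrium: 158 − 0.15Q = 32.2 + 0.25Q → Q* = 314.5, P* = 110.825.
Marginal revenue: MR = 158 − 0.3Q. Set MR = MC: 158 − 0.3Q = 32.2 + 0.25Q → Q_m = 228.7273.
Price P_m = 158 − 0.15·228.7273 = 123.6909; MC(Q_m) = 32.2 + 0.25·228.7273 = 89.3818.
Competitive Q* = 314.5, so ΔQ = 85.7727; wedge = 123.6909 − 89.3818 = 34.3091.
DWL = ½ × 85.7727 × 34.3091 = $1471.39 thousand.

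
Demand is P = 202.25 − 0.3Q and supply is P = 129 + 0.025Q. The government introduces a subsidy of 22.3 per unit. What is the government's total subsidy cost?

Competitive equilibrium: 202.25 − 0.3Q = 129 + 0.025Q → Q* = 225.3846, P* = 134.6346.
The subsidy lowers effective supply by 22.3: P = 106.7 + 0.025Q.
New quantity: 202.25 − 0.3Q = 106.7 + 0.025Q → Q' = 294.
Total subsidy cost = 22.3 × 294 = 6556.20.

6556.20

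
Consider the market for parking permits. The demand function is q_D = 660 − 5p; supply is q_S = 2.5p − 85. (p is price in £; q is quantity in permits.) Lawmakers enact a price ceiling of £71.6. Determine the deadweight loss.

£1442.13

In inverse form: demand p = 132 − 0.2q, supply p = 34 + 0.4q.
Competitive equilibrium: 132 − 0.2q = 34 + 0.4q → q* = 163.3333, p* = 99.3333.
At the ceiling p = 71.6, quantity supplied = (71.6 − 34)/0.4 = 94.
Willingness to pay at q' = 94: 132 − 0.2·94 = 113.2.
Δq = 163.3333 − 94 = 69.3333; wedge = 113.2 − 71.6 = 41.6.
The triangle = ½ × 69.3333 × 41.6 = £1442.13.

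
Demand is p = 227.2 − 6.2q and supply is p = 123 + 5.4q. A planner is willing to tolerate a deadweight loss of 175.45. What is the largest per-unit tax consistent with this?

Competitive equilibrium: 227.2 − 6.2q = 123 + 5.4q → q* = 8.9828, p* = 171.5069.
A tax t gives Δq = t/11.6 and wedge t, so DWL = t²/23.2.
t²/23.2 = 175.45 → t² = 4070.44 → t = 63.8.

63.8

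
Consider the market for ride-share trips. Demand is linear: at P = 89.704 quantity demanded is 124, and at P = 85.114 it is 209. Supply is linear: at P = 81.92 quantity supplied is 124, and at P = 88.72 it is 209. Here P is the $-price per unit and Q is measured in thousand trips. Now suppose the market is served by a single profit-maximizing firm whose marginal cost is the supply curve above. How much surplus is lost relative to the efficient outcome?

Demand slope = (85.114 − 89.704)/(209 − 124) = −0.054, so P = 96.4 − 0.054Q.
Supply slope = (88.72 − 81.92)/(209 − 124) = 0.08, so P = 72 + 0.08Q.
Competitive equilibrium: 96.4 − 0.054Q = 72 + 0.08Q → Q* = 182.0896, P* = 86.5672.
Marginal revenue: MR = 96.4 − 0.108Q. Set MR = MC: 96.4 − 0.108Q = 72 + 0.08Q → Q_m = 129.7872.
Price P_m = 96.4 − 0.054·129.7872 = 89.3915; MC(Q_m) = 72 + 0.08·129.7872 = 82.383.
Competitive Q* = 182.0896, so ΔQ = 52.3024; wedge = 89.3915 − 82.383 = 7.0085.
The triangle = ½ × 52.3024 × 7.0085 = $183.28 thousand.

$183.28 thousand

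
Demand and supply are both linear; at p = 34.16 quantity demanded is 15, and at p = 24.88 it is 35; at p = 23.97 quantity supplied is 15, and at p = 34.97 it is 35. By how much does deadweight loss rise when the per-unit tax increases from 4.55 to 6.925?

13.44

Demand slope = (24.88 − 34.16)/(35 − 15) = −0.464, so p = 41.12 − 0.464q.
Supply slope = (34.97 − 23.97)/(35 − 15) = 0.55, so p = 15.72 + 0.55q.
Competitive equilibrium: 41.12 − 0.464q = 15.72 + 0.55q → q* = 25.0493, p* = 29.4971.
For a per-unit tax t: Δq = t/1.014, so DWL = ½·t·(t/1.014) = t²/2.028.
At t = 4.55: DWL = 10.208. At t = 6.925: DWL = 23.647.
Increase = 23.647 − 10.208 = 13.44.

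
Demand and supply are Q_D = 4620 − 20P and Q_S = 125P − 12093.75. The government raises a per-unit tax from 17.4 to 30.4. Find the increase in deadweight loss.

In inverse form: demand P = 231 − 0.05Q, supply P = 96.75 + 0.008Q.
Competitive equilibrium: 231 − 0.05Q = 96.75 + 0.008Q → Q* = 2314.6552, P* = 115.2672.
For a per-unit tax t: ΔQ = t/0.058, so DWL = ½·t·(t/0.058) = t²/0.116.
At t = 17.4: DWL = 2610. At t = 30.4: DWL = 7966.897.
Increase = 7966.897 − 2610 = 5356.90.

5356.90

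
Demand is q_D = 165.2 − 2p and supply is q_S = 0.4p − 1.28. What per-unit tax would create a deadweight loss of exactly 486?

54

In inverse form: demand p = 82.6 − 0.5q, supply p = 3.2 + 2.5q.
Competitive equilibrium: 82.6 − 0.5q = 3.2 + 2.5q → q* = 26.4667, p* = 69.3667.
A tax t gives Δq = t/3 and wedge t, so DWL = t²/6.
t²/6 = 486 → t² = 2916 → t = 54.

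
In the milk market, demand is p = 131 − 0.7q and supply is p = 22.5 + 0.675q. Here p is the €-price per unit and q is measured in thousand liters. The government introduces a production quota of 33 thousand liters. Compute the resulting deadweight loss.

Competitive equilibrium: 131 − 0.7q = 22.5 + 0.675q → q* = 78.9091, p* = 75.7636.
At q = 33: demand price = 131 − 0.7·33 = 107.9; supply price = 22.5 + 0.675·33 = 44.775.
Δq = 78.9091 − 33 = 45.9091; wedge = 107.9 − 44.775 = 63.125.
Deadweight loss = ½ × 45.9091 × 63.125 = €1449.01 thousand.

€1449.01 thousand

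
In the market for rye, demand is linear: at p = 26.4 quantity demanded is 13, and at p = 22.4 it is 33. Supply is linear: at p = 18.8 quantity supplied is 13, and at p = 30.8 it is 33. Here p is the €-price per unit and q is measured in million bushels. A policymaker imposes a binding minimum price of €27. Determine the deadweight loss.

€62.50 million

Demand slope = (22.4 − 26.4)/(33 − 13) = −0.2, so p = 29 − 0.2q.
Supply slope = (30.8 − 18.8)/(33 − 13) = 0.6, so p = 11 + 0.6q.
Competitive equilibrium: 29 − 0.2q = 11 + 0.6q → q* = 22.5, p* = 24.5.
At the floor p = 27, quantity demanded = (29 − 27)/0.2 = 10.
Sellers' marginal cost at q' = 10: 11 + 0.6·10 = 17.
Δq = 22.5 − 10 = 12.5; wedge = 27 − 17 = 10.
The triangle = ½ × 12.5 × 10 = €62.50 million.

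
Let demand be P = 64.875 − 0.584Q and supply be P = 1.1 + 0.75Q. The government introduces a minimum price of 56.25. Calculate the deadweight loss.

Competitive equilibrium: 64.875 − 0.584Q = 1.1 + 0.75Q → Q* = 47.8073, P* = 36.9555.
At the floor P = 56.25, quantity demanded = (64.875 − 56.25)/0.584 = 14.7688.
Sellers' marginal cost at Q' = 14.7688: 1.1 + 0.75·14.7688 = 12.1766.
ΔQ = 47.8073 − 14.7688 = 33.0385; wedge = 56.25 − 12.1766 = 44.0734.
Welfare loss = ½ × 33.0385 × 44.0734 = 728.06.

728.06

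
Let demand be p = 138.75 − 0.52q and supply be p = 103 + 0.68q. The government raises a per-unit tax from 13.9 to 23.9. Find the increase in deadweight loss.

157.50

Competitive equilibrium: 138.75 − 0.52q = 103 + 0.68q → q* = 29.7917, p* = 123.2583.
For a per-unit tax t: Δq = t/1.2, so DWL = ½·t·(t/1.2) = t²/2.4.
At t = 13.9: DWL = 80.504. At t = 23.9: DWL = 238.004.
Increase = 238.004 − 80.504 = 157.50.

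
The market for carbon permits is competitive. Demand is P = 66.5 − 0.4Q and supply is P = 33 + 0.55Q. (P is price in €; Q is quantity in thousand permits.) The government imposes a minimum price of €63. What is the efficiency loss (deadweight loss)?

Competitive equilibrium: 66.5 − 0.4Q = 33 + 0.55Q → Q* = 35.2632, P* = 52.3947.
At the floor P = 63, quantity demanded = (66.5 − 63)/0.4 = 8.75.
Sellers' marginal cost at Q' = 8.75: 33 + 0.55·8.75 = 37.8125.
ΔQ = 35.2632 − 8.75 = 26.5132; wedge = 63 − 37.8125 = 25.1875.
Welfare loss = ½ × 26.5132 × 25.1875 = €333.90 thousand.

€333.90 thousand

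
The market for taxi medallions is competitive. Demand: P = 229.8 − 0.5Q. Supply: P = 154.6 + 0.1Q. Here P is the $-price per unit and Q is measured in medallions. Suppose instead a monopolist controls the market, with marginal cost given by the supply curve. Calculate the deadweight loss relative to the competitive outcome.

$973.66

Competitive equilibrium: 229.8 − 0.5Q = 154.6 + 0.1Q → Q* = 125.3333, P* = 167.1333.
Marginal revenue: MR = 229.8 − Q. Set MR = MC: 229.8 − Q = 154.6 + 0.1Q → Q_m = 68.3636.
Price P_m = 229.8 − 0.5·68.3636 = 195.6182; MC(Q_m) = 154.6 + 0.1·68.3636 = 161.4364.
Competitive Q* = 125.3333, so ΔQ = 56.9697; wedge = 195.6182 − 161.4364 = 34.1818.
DWL = ½ × 56.9697 × 34.1818 = $973.66.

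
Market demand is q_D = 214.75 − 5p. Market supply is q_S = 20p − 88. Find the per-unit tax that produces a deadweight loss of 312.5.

12.5

In inverse form: demand p = 42.95 − 0.2q, supply p = 4.4 + 0.05q.
Competitive equilibrium: 42.95 − 0.2q = 4.4 + 0.05q → q* = 154.2, p* = 12.11.
A tax t gives Δq = t/0.25 and wedge t, so DWL = t²/0.5.
t²/0.5 = 312.5 → t² = 156.25 → t = 12.5.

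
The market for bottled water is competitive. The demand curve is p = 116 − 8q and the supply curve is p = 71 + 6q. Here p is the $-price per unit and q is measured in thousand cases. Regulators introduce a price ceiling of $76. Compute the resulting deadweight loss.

Competitive equilibrium: 116 − 8q = 71 + 6q → q* = 3.2143, p* = 90.2857.
At the ceiling p = 76, quantity supplied = (76 − 71)/6 = 0.8333.
Willingness to pay at q' = 0.8333: 116 − 8·0.8333 = 109.3336.
Δq = 3.2143 − 0.8333 = 2.381; wedge = 109.3336 − 76 = 33.3336.
Welfare loss = ½ × 2.381 × 33.3336 = $39.68 thousand.

$39.68 thousand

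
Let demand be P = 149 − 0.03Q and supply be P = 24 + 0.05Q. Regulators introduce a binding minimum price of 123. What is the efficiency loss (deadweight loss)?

Competitive equilibrium: 149 − 0.03Q = 24 + 0.05Q → Q* = 1562.5, P* = 102.125.
At the floor P = 123, quantity demanded = (149 − 123)/0.03 = 866.66667.
Sellers' marginal cost at Q' = 866.66667: 24 + 0.05·866.66667 = 67.33333.
ΔQ = 1562.5 − 866.66667 = 695.83333; wedge = 123 − 67.33333 = 55.66667.
DWL = ½ × 695.83333 × 55.66667 = 19367.36.

19367.36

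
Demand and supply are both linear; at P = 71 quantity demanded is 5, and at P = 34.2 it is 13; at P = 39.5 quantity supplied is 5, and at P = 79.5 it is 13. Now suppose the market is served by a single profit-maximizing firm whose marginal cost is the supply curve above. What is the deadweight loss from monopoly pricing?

34.54

Demand slope = (34.2 − 71)/(13 − 5) = −4.6, so P = 94 − 4.6Q.
Supply slope = (79.5 − 39.5)/(13 − 5) = 5, so P = 14.5 + 5Q.
Competitive equilibrium: 94 − 4.6Q = 14.5 + 5Q → Q* = 8.2813, P* = 55.9063.
Marginal revenue: MR = 94 − 9.2Q. Set MR = MC: 94 − 9.2Q = 14.5 + 5Q → Q_m = 5.5986.
Price P_m = 94 − 4.6·5.5986 = 68.2464; MC(Q_m) = 14.5 + 5·5.5986 = 42.493.
Competitive Q* = 8.2813, so ΔQ = 2.6827; wedge = 68.2464 − 42.493 = 25.7534.
Welfare loss = ½ × 2.6827 × 25.7534 = 34.54.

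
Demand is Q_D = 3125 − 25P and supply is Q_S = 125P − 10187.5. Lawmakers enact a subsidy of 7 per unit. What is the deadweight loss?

510.42

In inverse form: demand P = 125 − 0.04Q, supply P = 81.5 + 0.008Q.
Competitive equilibrium: 125 − 0.04Q = 81.5 + 0.008Q → Q* = 906.25, P* = 88.75.
The subsidy lowers effective supply by 7: P = 74.5 + 0.008Q.
New quantity: 125 − 0.04Q = 74.5 + 0.008Q → Q' = 1052.0833.
Overproduction ΔQ = 1052.0833 − 906.25 = 145.8333; wedge = subsidy = 7.
The triangle = ½ × 145.8333 × 7 = 510.42.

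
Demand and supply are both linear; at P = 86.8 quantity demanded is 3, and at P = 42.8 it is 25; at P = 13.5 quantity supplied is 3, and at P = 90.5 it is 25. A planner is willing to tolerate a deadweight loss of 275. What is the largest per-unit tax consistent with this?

55

Demand slope = (42.8 − 86.8)/(25 − 3) = −2, so P = 92.8 − 2Q.
Supply slope = (90.5 − 13.5)/(25 − 3) = 3.5, so P = 3 + 3.5Q.
Competitive equilibrium: 92.8 − 2Q = 3 + 3.5Q → Q* = 16.3273, P* = 60.1455.
A tax t gives ΔQ = t/5.5 and wedge t, so DWL = t²/11.
t²/11 = 275 → t² = 3025 → t = 55.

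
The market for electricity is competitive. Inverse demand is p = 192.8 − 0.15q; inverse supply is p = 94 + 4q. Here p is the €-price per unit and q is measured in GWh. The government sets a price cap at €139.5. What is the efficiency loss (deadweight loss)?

€320.71

Competitive equilibrium: 192.8 − 0.15q = 94 + 4q → q* = 23.8072, p* = 189.2289.
At the ceiling p = 139.5, quantity supplied = (139.5 − 94)/4 = 11.375.
Willingness to pay at q' = 11.375: 192.8 − 0.15·11.375 = 191.0938.
Δq = 23.8072 − 11.375 = 12.4322; wedge = 191.0938 − 139.5 = 51.5938.
Deadweight loss = ½ × 12.4322 × 51.5938 = €320.71.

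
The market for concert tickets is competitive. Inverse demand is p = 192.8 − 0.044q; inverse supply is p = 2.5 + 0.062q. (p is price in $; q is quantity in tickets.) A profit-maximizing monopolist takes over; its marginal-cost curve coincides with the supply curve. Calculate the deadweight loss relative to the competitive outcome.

$14698.21

Competitive equilibrium: 192.8 − 0.044q = 2.5 + 0.062q → q* = 1795.283019, p* = 113.807547.
Marginal revenue: MR = 192.8 − 0.088q. Set MR = MC: 192.8 − 0.088q = 2.5 + 0.062q → q_m = 1268.666667.
Price p_m = 192.8 − 0.044·1268.666667 = 136.978667; MC(q_m) = 2.5 + 0.062·1268.666667 = 81.157333.
Competitive q* = 1795.283019, so Δq = 526.616352; wedge = 136.978667 − 81.157333 = 55.821334.
DWL = ½ × 526.616352 × 55.821334 = $14698.21.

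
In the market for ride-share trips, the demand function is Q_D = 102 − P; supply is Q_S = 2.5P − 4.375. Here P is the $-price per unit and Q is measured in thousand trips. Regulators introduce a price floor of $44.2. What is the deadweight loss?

In inverse form: demand P = 102 − Q, supply P = 1.75 + 0.4Q.
Competitive equilibrium: 102 − Q = 1.75 + 0.4Q → Q* = 71.6071, P* = 30.3929.
At the floor P = 44.2, quantity demanded = (102 − 44.2)/1 = 57.8.
Sellers' marginal cost at Q' = 57.8: 1.75 + 0.4·57.8 = 24.87.
ΔQ = 71.6071 − 57.8 = 13.8071; wedge = 44.2 − 24.87 = 19.33.
DWL = ½ × 13.8071 × 19.33 = $133.45 thousand.

$133.45 thousand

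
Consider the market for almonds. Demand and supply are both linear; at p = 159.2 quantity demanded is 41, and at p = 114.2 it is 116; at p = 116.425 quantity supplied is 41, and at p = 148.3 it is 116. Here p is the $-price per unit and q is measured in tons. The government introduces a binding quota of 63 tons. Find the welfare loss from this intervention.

$199.54

Demand slope = (114.2 − 159.2)/(116 − 41) = −0.6, so p = 183.8 − 0.6q.
Supply slope = (148.3 − 116.425)/(116 − 41) = 0.425, so p = 99 + 0.425q.
Competitive equilibrium: 183.8 − 0.6q = 99 + 0.425q → q* = 82.7317, p* = 134.161.
At q = 63: demand price = 183.8 − 0.6·63 = 146; supply price = 99 + 0.425·63 = 125.775.
Δq = 82.7317 − 63 = 19.7317; wedge = 146 − 125.775 = 20.225.
Deadweight loss = ½ × 19.7317 × 20.225 = $199.54.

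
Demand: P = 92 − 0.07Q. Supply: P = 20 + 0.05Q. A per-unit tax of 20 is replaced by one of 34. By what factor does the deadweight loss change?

Competitive equilibrium: 92 − 0.07Q = 20 + 0.05Q → Q* = 600, P* = 50.
For a per-unit tax t: ΔQ = t/0.12, so DWL = ½·t·(t/0.12) = t²/0.24.
At t = 20: DWL = 1666.667. At t = 34: DWL = 4816.667.
Ratio = (34/20)² = 2.89.

2.89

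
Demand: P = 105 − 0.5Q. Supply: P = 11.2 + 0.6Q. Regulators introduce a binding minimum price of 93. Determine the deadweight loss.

Competitive equilibrium: 105 − 0.5Q = 11.2 + 0.6Q → Q* = 85.2727, P* = 62.3636.
At the floor P = 93, quantity demanded = (105 − 93)/0.5 = 24.
Sellers' marginal cost at Q' = 24: 11.2 + 0.6·24 = 25.6.
ΔQ = 85.2727 − 24 = 61.2727; wedge = 93 − 25.6 = 67.4.
The triangle = ½ × 61.2727 × 67.4 = 2064.89.

2064.89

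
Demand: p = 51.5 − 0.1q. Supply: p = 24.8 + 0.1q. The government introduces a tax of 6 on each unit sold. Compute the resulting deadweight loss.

Competitive equilibrium: 51.5 − 0.1q = 24.8 + 0.1q → q* = 133.5, p* = 38.15.
With the tax, the buyer price exceeds the seller price by 6: (51.5 − 0.1q) − (24.8 + 0.1q) = 6 → q' = 103.5.
Δq = 133.5 − 103.5 = 30; the wedge equals the tax, 6.
The triangle = ½ × 30 × 6 = 90.

90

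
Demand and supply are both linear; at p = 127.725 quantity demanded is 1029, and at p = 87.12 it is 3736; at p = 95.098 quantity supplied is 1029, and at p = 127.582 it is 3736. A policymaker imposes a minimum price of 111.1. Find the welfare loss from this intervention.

Demand slope = (87.12 − 127.725)/(3736 − 1029) = −0.015, so p = 143.16 − 0.015q.
Supply slope = (127.582 − 95.098)/(3736 − 1029) = 0.012, so p = 82.75 + 0.012q.
Competitive equilibrium: 143.16 − 0.015q = 82.75 + 0.012q → q* = 2237.4074, p* = 109.5989.
At the floor p = 111.1, quantity demanded = (143.16 − 111.1)/0.015 = 2137.3333.
Sellers' marginal cost at q' = 2137.3333: 82.75 + 0.012·2137.3333 = 108.398.
Δq = 2237.4074 − 2137.3333 = 100.0741; wedge = 111.1 − 108.398 = 2.702.
Deadweight loss = ½ × 100.0741 × 2.702 = 135.20.

135.20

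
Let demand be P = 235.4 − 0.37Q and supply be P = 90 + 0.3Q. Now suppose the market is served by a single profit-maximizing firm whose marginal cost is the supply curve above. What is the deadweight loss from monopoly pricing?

Competitive equilibrium: 235.4 − 0.37Q = 90 + 0.3Q → Q* = 217.0149, P* = 155.1045.
Marginal revenue: MR = 235.4 − 0.74Q. Set MR = MC: 235.4 − 0.74Q = 90 + 0.3Q → Q_m = 139.8077.
Price P_m = 235.4 − 0.37·139.8077 = 183.6712; MC(Q_m) = 90 + 0.3·139.8077 = 131.9423.
Competitive Q* = 217.0149, so ΔQ = 77.2072; wedge = 183.6712 − 131.9423 = 51.7289.
Welfare loss = ½ × 77.2072 × 51.7289 = 1996.92.

1996.92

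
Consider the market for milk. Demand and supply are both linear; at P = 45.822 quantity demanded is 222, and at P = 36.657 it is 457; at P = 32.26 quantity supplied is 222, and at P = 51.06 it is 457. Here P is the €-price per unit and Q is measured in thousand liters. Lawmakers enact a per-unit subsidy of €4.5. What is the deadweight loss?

€85.08 thousand

Demand slope = (36.657 − 45.822)/(457 − 222) = −0.039, so P = 54.48 − 0.039Q.
Supply slope = (51.06 − 32.26)/(457 − 222) = 0.08, so P = 14.5 + 0.08Q.
Competitive equilibrium: 54.48 − 0.039Q = 14.5 + 0.08Q → Q* = 335.9664, P* = 41.3773.
The subsidy lowers effective supply by 4.5: P = 10 + 0.08Q.
New quantity: 54.48 − 0.039Q = 10 + 0.08Q → Q' = 373.7815.
Overproduction ΔQ = 373.7815 − 335.9664 = 37.8151; wedge = subsidy = 4.5.
Welfare loss = ½ × 37.8151 × 4.5 = €85.08 thousand.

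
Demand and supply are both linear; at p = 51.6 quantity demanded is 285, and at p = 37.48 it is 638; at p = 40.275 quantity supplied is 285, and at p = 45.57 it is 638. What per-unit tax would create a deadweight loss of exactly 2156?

Demand slope = (37.48 − 51.6)/(638 − 285) = −0.04, so p = 63 − 0.04q.
Supply slope = (45.57 − 40.275)/(638 − 285) = 0.015, so p = 36 + 0.015q.
Competitive equilibrium: 63 − 0.04q = 36 + 0.015q → q* = 490.9091, p* = 43.3636.
A tax t gives Δq = t/0.055 and wedge t, so DWL = t²/0.11.
t²/0.11 = 2156 → t² = 237.16 → t = 15.4.

15.4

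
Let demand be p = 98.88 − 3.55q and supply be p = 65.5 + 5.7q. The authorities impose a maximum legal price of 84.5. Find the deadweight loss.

0.35

Competitive equilibrium: 98.88 − 3.55q = 65.5 + 5.7q → q* = 3.6086, p* = 86.0693.
At the ceiling p = 84.5, quantity supplied = (84.5 − 65.5)/5.7 = 3.3333.
Willingness to pay at q' = 3.3333: 98.88 − 3.55·3.3333 = 87.0468.
Δq = 3.6086 − 3.3333 = 0.2753; wedge = 87.0468 − 84.5 = 2.5468.
The triangle = ½ × 0.2753 × 2.5468 = 0.35.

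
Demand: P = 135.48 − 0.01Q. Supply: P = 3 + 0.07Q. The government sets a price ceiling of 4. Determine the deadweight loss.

107809.03

Competitive equilibrium: 135.48 − 0.01Q = 3 + 0.07Q → Q* = 1656, P* = 118.92.
At the ceiling P = 4, quantity supplied = (4 − 3)/0.07 = 14.28571.
Willingness to pay at Q' = 14.28571: 135.48 − 0.01·14.28571 = 135.33714.
ΔQ = 1656 − 14.28571 = 1641.71429; wedge = 135.33714 − 4 = 131.33714.
Welfare loss = ½ × 1641.71429 × 131.33714 = 107809.03.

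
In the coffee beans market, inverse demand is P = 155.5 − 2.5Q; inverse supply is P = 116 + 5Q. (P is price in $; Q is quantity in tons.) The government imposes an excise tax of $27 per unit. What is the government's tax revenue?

$45

Competitive equilibrium: 155.5 − 2.5Q = 116 + 5Q → Q* = 5.2667, P* = 142.3333.
With the tax, the buyer price exceeds the seller price by 27: (155.5 − 2.5Q) − (116 + 5Q) = 27 → Q' = 1.6667.
Tax revenue = 27 × 1.6667 = $45.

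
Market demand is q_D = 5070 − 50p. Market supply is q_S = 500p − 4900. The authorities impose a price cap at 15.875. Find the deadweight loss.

13950.01

In inverse form: demand p = 101.4 − 0.02q, supply p = 9.8 + 0.002q.
Competitive equilibrium: 101.4 − 0.02q = 9.8 + 0.002q → q* = 4163.6364, p* = 18.1273.
At the ceiling p = 15.875, quantity supplied = (15.875 − 9.8)/0.002 = 3037.5.
Willingness to pay at q' = 3037.5: 101.4 − 0.02·3037.5 = 40.65.
Δq = 4163.6364 − 3037.5 = 1126.1364; wedge = 40.65 − 15.875 = 24.775.
Deadweight loss = ½ × 1126.1364 × 24.775 = 13950.01.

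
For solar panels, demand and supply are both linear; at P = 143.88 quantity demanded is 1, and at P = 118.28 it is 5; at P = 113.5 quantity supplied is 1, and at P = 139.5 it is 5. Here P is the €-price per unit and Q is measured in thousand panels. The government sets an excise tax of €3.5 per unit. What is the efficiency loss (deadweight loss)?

€0.47 thousand

Demand slope = (118.28 − 143.88)/(5 − 1) = −6.4, so P = 150.28 − 6.4Q.
Supply slope = (139.5 − 113.5)/(5 − 1) = 6.5, so P = 107 + 6.5Q.
Competitive equilibrium: 150.28 − 6.4Q = 107 + 6.5Q → Q* = 3.355, P* = 128.8078.
With the tax, the buyer price exceeds the seller price by 3.5: (150.28 − 6.4Q) − (107 + 6.5Q) = 3.5 → Q' = 3.0837.
ΔQ = 3.355 − 3.0837 = 0.2713; the wedge equals the tax, 3.5.
The triangle = ½ × 0.2713 × 3.5 = €0.47 thousand.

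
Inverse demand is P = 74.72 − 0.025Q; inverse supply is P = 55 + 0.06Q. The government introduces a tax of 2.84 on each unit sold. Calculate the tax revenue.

Competitive equilibrium: 74.72 − 0.025Q = 55 + 0.06Q → Q* = 232, P* = 68.92.
With the tax, the buyer price exceeds the seller price by 2.84: (74.72 − 0.025Q) − (55 + 0.06Q) = 2.84 → Q' = 198.5882.
Tax revenue = 2.84 × 198.5882 = 563.99.

563.99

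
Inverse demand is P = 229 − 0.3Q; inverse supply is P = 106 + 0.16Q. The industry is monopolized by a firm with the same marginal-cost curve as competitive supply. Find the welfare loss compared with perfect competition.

2562.35

Competitive equilibrium: 229 − 0.3Q = 106 + 0.16Q → Q* = 267.3913, P* = 148.7826.
Marginal revenue: MR = 229 − 0.6Q. Set MR = MC: 229 − 0.6Q = 106 + 0.16Q → Q_m = 161.8421.
Price P_m = 229 − 0.3·161.8421 = 180.4474; MC(Q_m) = 106 + 0.16·161.8421 = 131.8947.
Competitive Q* = 267.3913, so ΔQ = 105.5492; wedge = 180.4474 − 131.8947 = 48.5527.
Welfare loss = ½ × 105.5492 × 48.5527 = 2562.35.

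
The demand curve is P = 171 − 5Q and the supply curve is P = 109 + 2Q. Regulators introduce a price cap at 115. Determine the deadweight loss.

120.07

Competitive equilibrium: 171 − 5Q = 109 + 2Q → Q* = 8.8571, P* = 126.7143.
At the ceiling P = 115, quantity supplied = (115 − 109)/2 = 3.
Willingness to pay at Q' = 3: 171 − 5·3 = 156.
ΔQ = 8.8571 − 3 = 5.8571; wedge = 156 − 115 = 41.
Welfare loss = ½ × 5.8571 × 41 = 120.07.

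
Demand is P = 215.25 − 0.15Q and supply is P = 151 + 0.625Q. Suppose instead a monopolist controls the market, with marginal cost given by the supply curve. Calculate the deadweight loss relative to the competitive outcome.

70.03

Competitive equilibrium: 215.25 − 0.15Q = 151 + 0.625Q → Q* = 82.9032, P* = 202.8145.
Marginal revenue: MR = 215.25 − 0.3Q. Set MR = MC: 215.25 − 0.3Q = 151 + 0.625Q → Q_m = 69.4595.
Price P_m = 215.25 − 0.15·69.4595 = 204.8311; MC(Q_m) = 151 + 0.625·69.4595 = 194.4122.
Competitive Q* = 82.9032, so ΔQ = 13.4437; wedge = 204.8311 − 194.4122 = 10.4189.
Deadweight loss = ½ × 13.4437 × 10.4189 = 70.03.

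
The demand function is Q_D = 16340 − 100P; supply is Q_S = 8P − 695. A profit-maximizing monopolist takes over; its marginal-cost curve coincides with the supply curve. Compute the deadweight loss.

In inverse form: demand P = 163.4 − 0.01Q, supply P = 86.875 + 0.125Q.
Competitive equilibrium: 163.4 − 0.01Q = 86.875 + 0.125Q → Q* = 566.8519, P* = 157.7315.
Marginal revenue: MR = 163.4 − 0.02Q. Set MR = MC: 163.4 − 0.02Q = 86.875 + 0.125Q → Q_m = 527.7586.
Price P_m = 163.4 − 0.01·527.7586 = 158.1224; MC(Q_m) = 86.875 + 0.125·527.7586 = 152.8448.
Competitive Q* = 566.8519, so ΔQ = 39.0933; wedge = 158.1224 − 152.8448 = 5.2776.
Deadweight loss = ½ × 39.0933 × 5.2776 = 103.16.

103.16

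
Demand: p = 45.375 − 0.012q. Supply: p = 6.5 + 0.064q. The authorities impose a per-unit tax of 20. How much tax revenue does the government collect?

4967.11

Competitive equilibrium: 45.375 − 0.012q = 6.5 + 0.064q → q* = 511.5132, p* = 39.2368.
With the tax, the buyer price exceeds the seller price by 20: (45.375 − 0.012q) − (6.5 + 0.064q) = 20 → q' = 248.3553.
Tax revenue = 20 × 248.3553 = 4967.11.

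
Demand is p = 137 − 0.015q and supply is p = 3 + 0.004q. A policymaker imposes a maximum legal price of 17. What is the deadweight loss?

Competitive equilibrium: 137 − 0.015q = 3 + 0.004q → q* = 7052.6316, p* = 31.2105.
At the ceiling p = 17, quantity supplied = (17 − 3)/0.004 = 3500.
Willingness to pay at q' = 3500: 137 − 0.015·3500 = 84.5.
Δq = 7052.6316 − 3500 = 3552.6316; wedge = 84.5 − 17 = 67.5.
Welfare loss = ½ × 3552.6316 × 67.5 = 119901.32.

119901.32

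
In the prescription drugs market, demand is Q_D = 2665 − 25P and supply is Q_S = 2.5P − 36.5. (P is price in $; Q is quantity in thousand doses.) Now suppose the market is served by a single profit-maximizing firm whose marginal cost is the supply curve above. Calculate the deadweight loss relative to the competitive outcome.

$66.79 thousand

In inverse form: demand P = 106.6 − 0.04Q, supply P = 14.6 + 0.4Q.
Competitive equilibrium: 106.6 − 0.04Q = 14.6 + 0.4Q → Q* = 209.0909, P* = 98.2364.
Marginal revenue: MR = 106.6 − 0.08Q. Set MR = MC: 106.6 − 0.08Q = 14.6 + 0.4Q → Q_m = 191.6667.
Price P_m = 106.6 − 0.04·191.6667 = 98.9333; MC(Q_m) = 14.6 + 0.4·191.6667 = 91.2667.
Competitive Q* = 209.0909, so ΔQ = 17.4242; wedge = 98.9333 − 91.2667 = 7.6666.
The triangle = ½ × 17.4242 × 7.6666 = $66.79 thousand.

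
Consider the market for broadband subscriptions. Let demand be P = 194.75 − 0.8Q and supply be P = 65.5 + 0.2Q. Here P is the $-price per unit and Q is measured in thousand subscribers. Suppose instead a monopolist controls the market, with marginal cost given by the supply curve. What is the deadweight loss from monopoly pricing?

Competitive equilibrium: 194.75 − 0.8Q = 65.5 + 0.2Q → Q* = 129.25, P* = 91.35.
Marginal revenue: MR = 194.75 − 1.6Q. Set MR = MC: 194.75 − 1.6Q = 65.5 + 0.2Q → Q_m = 71.8056.
Price P_m = 194.75 − 0.8·71.8056 = 137.3055; MC(Q_m) = 65.5 + 0.2·71.8056 = 79.8611.
Competitive Q* = 129.25, so ΔQ = 57.4444; wedge = 137.3055 − 79.8611 = 57.4444.
The triangle = ½ × 57.4444 × 57.4444 = $1649.93 thousand.

$1649.93 thousand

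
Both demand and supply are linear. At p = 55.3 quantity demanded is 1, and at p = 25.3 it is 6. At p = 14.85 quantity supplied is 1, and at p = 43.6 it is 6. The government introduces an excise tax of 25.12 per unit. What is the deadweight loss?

Demand slope = (25.3 − 55.3)/(6 − 1) = −6, so p = 61.3 − 6q.
Supply slope = (43.6 − 14.85)/(6 − 1) = 5.75, so p = 9.1 + 5.75q.
Competitive equilibrium: 61.3 − 6q = 9.1 + 5.75q → q* = 4.4426, p* = 34.6447.
With the tax, the buyer price exceeds the seller price by 25.12: (61.3 − 6q) − (9.1 + 5.75q) = 25.12 → q' = 2.3047.
Δq = 4.4426 − 2.3047 = 2.1379; the wedge equals the tax, 25.12.
Welfare loss = ½ × 2.1379 × 25.12 = 26.85.

26.85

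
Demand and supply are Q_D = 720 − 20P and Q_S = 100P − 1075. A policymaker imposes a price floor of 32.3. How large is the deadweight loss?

3608.80

In inverse form: demand P = 36 − 0.05Q, supply P = 10.75 + 0.01Q.
Competitive equilibrium: 36 − 0.05Q = 10.75 + 0.01Q → Q* = 420.8333, P* = 14.9583.
At the floor P = 32.3, quantity demanded = (36 − 32.3)/0.05 = 74.
Sellers' marginal cost at Q' = 74: 10.75 + 0.01·74 = 11.49.
ΔQ = 420.8333 − 74 = 346.8333; wedge = 32.3 − 11.49 = 20.81.
Welfare loss = ½ × 346.8333 × 20.81 = 3608.80.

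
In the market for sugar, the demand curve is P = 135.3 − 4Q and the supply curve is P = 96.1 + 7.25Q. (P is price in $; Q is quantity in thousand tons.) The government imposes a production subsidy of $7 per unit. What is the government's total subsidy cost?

$28.75 thousand

Competitive equilibrium: 135.3 − 4Q = 96.1 + 7.25Q → Q* = 3.4844, P* = 121.3622.
The subsidy lowers effective supply by 7: P = 89.1 + 7.25Q.
New quantity: 135.3 − 4Q = 89.1 + 7.25Q → Q' = 4.1067.
Total subsidy cost = 7 × 4.1067 = $28.75 thousand.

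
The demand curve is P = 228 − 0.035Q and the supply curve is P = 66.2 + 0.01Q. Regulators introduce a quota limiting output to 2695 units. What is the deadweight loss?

Competitive equilibrium: 228 − 0.035Q = 66.2 + 0.01Q → Q* = 3595.5556, P* = 102.1556.
At Q = 2695: demand price = 228 − 0.035·2695 = 133.675; supply price = 66.2 + 0.01·2695 = 93.15.
ΔQ = 3595.5556 − 2695 = 900.5556; wedge = 133.675 − 93.15 = 40.525.
DWL = ½ × 900.5556 × 40.525 = 18247.51.

18247.51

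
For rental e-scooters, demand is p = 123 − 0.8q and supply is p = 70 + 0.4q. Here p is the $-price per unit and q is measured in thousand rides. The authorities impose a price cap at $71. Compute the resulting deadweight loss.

$1041.67 thousand

Competitive equilibrium: 123 − 0.8q = 70 + 0.4q → q* = 44.1667, p* = 87.6667.
At the ceiling p = 71, quantity supplied = (71 − 70)/0.4 = 2.5.
Willingness to pay at q' = 2.5: 123 − 0.8·2.5 = 121.
Δq = 44.1667 − 2.5 = 41.6667; wedge = 121 − 71 = 50.
Welfare loss = ½ × 41.6667 × 50 = $1041.67 thousand.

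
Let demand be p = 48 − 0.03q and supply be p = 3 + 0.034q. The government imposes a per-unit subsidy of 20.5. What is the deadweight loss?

3283.20

Competitive equilibrium: 48 − 0.03q = 3 + 0.034q → q* = 703.125, p* = 26.9063.
The subsidy lowers effective supply by 20.5: p = 0.034q − 17.5.
New quantity: 48 − 0.03q = 0.034q − 17.5 → q' = 1023.4375.
Overproduction Δq = 1023.4375 − 703.125 = 320.3125; wedge = subsidy = 20.5.
The triangle = ½ × 320.3125 × 20.5 = 3283.20.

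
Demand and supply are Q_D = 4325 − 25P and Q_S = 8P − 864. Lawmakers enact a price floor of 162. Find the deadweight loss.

1167.09

In inverse form: demand P = 173 − 0.04Q, supply P = 108 + 0.125Q.
Competitive equilibrium: 173 − 0.04Q = 108 + 0.125Q → Q* = 393.9394, P* = 157.2424.
At the floor P = 162, quantity demanded = (173 − 162)/0.04 = 275.
Sellers' marginal cost at Q' = 275: 108 + 0.125·275 = 142.375.
ΔQ = 393.9394 − 275 = 118.9394; wedge = 162 − 142.375 = 19.625.
DWL = ½ × 118.9394 × 19.625 = 1167.09.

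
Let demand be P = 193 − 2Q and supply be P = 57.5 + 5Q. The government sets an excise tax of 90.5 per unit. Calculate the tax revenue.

Competitive equilibrium: 193 − 2Q = 57.5 + 5Q → Q* = 19.3571, P* = 154.2857.
With the tax, the buyer price exceeds the seller price by 90.5: (193 − 2Q) − (57.5 + 5Q) = 90.5 → Q' = 6.4286.
Tax revenue = 90.5 × 6.4286 = 581.79.

581.79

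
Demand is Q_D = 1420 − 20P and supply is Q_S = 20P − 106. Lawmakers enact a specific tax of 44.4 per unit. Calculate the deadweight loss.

In inverse form: demand P = 71 − 0.05Q, supply P = 5.3 + 0.05Q.
Competitive equilibrium: 71 − 0.05Q = 5.3 + 0.05Q → Q* = 657, P* = 38.15.
With the tax, the buyer price exceeds the seller price by 44.4: (71 − 0.05Q) − (5.3 + 0.05Q) = 44.4 → Q' = 213.
ΔQ = 657 − 213 = 444; the wedge equals the tax, 44.4.
Deadweight loss = ½ × 444 × 44.4 = 9856.80.

9856.80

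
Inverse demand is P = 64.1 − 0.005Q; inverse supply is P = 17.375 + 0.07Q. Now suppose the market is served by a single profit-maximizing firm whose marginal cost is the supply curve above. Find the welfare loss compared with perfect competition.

Competitive equilibrium: 64.1 − 0.005Q = 17.375 + 0.07Q → Q* = 623, P* = 60.985.
Marginal revenue: MR = 64.1 − 0.01Q. Set MR = MC: 64.1 − 0.01Q = 17.375 + 0.07Q → Q_m = 584.0625.
Price P_m = 64.1 − 0.005·584.0625 = 61.1797; MC(Q_m) = 17.375 + 0.07·584.0625 = 58.2594.
Competitive Q* = 623, so ΔQ = 38.9375; wedge = 61.1797 − 58.2594 = 2.9203.
Welfare loss = ½ × 38.9375 × 2.9203 = 56.85.

56.85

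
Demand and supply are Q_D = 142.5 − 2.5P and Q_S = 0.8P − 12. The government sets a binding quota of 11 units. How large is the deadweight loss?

172.37

In inverse form: demand P = 57 − 0.4Q, supply P = 15 + 1.25Q.
Competitive equilibrium: 57 − 0.4Q = 15 + 1.25Q → Q* = 25.4545, P* = 46.8182.
At Q = 11: demand price = 57 − 0.4·11 = 52.6; supply price = 15 + 1.25·11 = 28.75.
ΔQ = 25.4545 − 11 = 14.4545; wedge = 52.6 − 28.75 = 23.85.
DWL = ½ × 14.4545 × 23.85 = 172.37.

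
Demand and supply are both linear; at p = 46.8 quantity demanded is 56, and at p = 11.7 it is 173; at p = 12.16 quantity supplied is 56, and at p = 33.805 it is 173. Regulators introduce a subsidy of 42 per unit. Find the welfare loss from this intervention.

1818.56

Demand slope = (11.7 − 46.8)/(173 − 56) = −0.3, so p = 63.6 − 0.3q.
Supply slope = (33.805 − 12.16)/(173 − 56) = 0.185, so p = 1.8 + 0.185q.
Competitive equilibrium: 63.6 − 0.3q = 1.8 + 0.185q → q* = 127.4227, p* = 25.3732.
The subsidy lowers effective supply by 42: p = 0.185q − 40.2.
New quantity: 63.6 − 0.3q = 0.185q − 40.2 → q' = 214.0206.
Overproduction Δq = 214.0206 − 127.4227 = 86.5979; wedge = subsidy = 42.
Welfare loss = ½ × 86.5979 × 42 = 1818.56.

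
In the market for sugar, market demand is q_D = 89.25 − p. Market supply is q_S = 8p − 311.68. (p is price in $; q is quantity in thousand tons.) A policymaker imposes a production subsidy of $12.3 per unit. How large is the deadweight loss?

$67.24 thousand

In inverse form: demand p = 89.25 − q, supply p = 38.96 + 0.125q.
Competitive equilibrium: 89.25 − q = 38.96 + 0.125q → q* = 44.7022, p* = 44.5478.
The subsidy lowers effective supply by 12.3: p = 26.66 + 0.125q.
New quantity: 89.25 − q = 26.66 + 0.125q → q' = 55.6356.
Overproduction Δq = 55.6356 − 44.7022 = 10.9334; wedge = subsidy = 12.3.
DWL = ½ × 10.9334 × 12.3 = $67.24 thousand.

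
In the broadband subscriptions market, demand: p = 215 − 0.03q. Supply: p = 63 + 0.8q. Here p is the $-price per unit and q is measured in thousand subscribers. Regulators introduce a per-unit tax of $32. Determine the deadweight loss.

$616.87 thousand

Competitive equilibrium: 215 − 0.03q = 63 + 0.8q → q* = 183.1325, p* = 209.506.
With the tax, the buyer price exceeds the seller price by 32: (215 − 0.03q) − (63 + 0.8q) = 32 → q' = 144.5783.
Δq = 183.1325 − 144.5783 = 38.5542; the wedge equals the tax, 32.
The triangle = ½ × 38.5542 × 32 = $616.87 thousand.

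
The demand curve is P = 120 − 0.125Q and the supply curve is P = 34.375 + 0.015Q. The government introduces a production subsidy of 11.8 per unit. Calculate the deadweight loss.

Competitive equilibrium: 120 − 0.125Q = 34.375 + 0.015Q → Q* = 611.6071, P* = 43.5491.
The subsidy lowers effective supply by 11.8: P = 22.575 + 0.015Q.
New quantity: 120 − 0.125Q = 22.575 + 0.015Q → Q' = 695.8929.
Overproduction ΔQ = 695.8929 − 611.6071 = 84.2858; wedge = subsidy = 11.8.
DWL = ½ × 84.2858 × 11.8 = 497.29.

497.29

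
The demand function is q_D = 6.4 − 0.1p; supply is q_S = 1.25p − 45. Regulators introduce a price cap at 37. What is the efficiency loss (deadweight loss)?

9.73

In inverse form: demand p = 64 − 10q, supply p = 36 + 0.8q.
Competitive equilibrium: 64 − 10q = 36 + 0.8q → q* = 2.5926, p* = 38.0741.
At the ceiling p = 37, quantity supplied = (37 − 36)/0.8 = 1.25.
Willingness to pay at q' = 1.25: 64 − 10·1.25 = 51.5.
Δq = 2.5926 − 1.25 = 1.3426; wedge = 51.5 − 37 = 14.5.
DWL = ½ × 1.3426 × 14.5 = 9.73.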